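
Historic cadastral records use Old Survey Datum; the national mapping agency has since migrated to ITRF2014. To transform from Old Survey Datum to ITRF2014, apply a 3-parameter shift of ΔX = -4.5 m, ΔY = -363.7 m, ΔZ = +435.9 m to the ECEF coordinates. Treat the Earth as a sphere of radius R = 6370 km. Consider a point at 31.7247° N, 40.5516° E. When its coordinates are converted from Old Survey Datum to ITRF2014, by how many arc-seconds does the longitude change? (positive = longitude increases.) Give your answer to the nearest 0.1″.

sin φ = 0.525838, cos φ = 0.850585, sin λ = 0.650133, cos λ = 0.759821.
East component: ΔE = −sin λ·ΔX + cos λ·ΔY = −(0.650133)(-4.5) + (0.759821)(-363.7) = -273.42 m.
1° of latitude spans πR/180 = 111177 m; at latitude φ, 1° of longitude spans that × cos φ = 94565.8 m, so Δλ = -273.42 / 94565.8 × 3600 = -10.409″.

Δλ = -10.4″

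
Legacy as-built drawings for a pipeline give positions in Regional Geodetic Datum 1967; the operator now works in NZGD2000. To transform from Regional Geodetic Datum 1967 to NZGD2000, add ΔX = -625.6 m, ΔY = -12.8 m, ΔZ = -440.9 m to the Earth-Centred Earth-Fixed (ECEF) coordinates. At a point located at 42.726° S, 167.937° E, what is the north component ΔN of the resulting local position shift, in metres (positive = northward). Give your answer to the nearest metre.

At φ = -42.726°, λ = 167.937°: sin φ = -0.678493, cos φ = 0.734607, sin λ = 0.208987, cos λ = -0.977918.
ΔN = −sin φ cos λ·ΔX − sin φ sin λ·ΔY + cos φ·ΔZ = −(-0.678493)(-0.977918)(-625.6) − (-0.678493)(0.208987)(-12.8) + (0.734607)(-440.9) = 89.39 m.

ΔN = 89 m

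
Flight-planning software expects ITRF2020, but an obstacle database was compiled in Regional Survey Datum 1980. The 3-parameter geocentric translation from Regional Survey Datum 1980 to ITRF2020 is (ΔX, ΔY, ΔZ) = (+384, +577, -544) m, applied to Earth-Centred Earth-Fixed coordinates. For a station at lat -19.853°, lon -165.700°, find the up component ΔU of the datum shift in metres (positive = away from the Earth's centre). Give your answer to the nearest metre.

At φ = -19.853°, λ = -165.700°: sin φ = -0.339608, cos φ = 0.940567, sin λ = -0.246999, cos λ = -0.969016.
ΔU = cos φ cos λ·ΔX + cos φ sin λ·ΔY + sin φ·ΔZ = (0.940567)(-0.969016)(384) + (0.940567)(-0.246999)(577) + (-0.339608)(-544) = -299.29 m.

ΔU = -299 m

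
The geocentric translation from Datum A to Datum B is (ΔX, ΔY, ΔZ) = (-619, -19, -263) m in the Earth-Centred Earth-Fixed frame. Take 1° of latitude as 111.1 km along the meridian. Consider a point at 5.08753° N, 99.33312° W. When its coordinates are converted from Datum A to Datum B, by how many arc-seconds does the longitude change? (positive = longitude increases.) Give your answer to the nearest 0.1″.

sin φ = 0.088678, cos φ = 0.996060, sin λ = -0.986762, cos λ = -0.162174.
East component: ΔE = −sin λ·ΔX + cos λ·ΔY = −(-0.986762)(-619) + (-0.162174)(-19) = -607.72 m.
1° of latitude spans 111100 m; at latitude φ, 1° of longitude spans that × cos φ = 110662.3 m, so Δλ = -607.72 / 110662.3 × 3600 = -19.770″.

Δλ = -19.8″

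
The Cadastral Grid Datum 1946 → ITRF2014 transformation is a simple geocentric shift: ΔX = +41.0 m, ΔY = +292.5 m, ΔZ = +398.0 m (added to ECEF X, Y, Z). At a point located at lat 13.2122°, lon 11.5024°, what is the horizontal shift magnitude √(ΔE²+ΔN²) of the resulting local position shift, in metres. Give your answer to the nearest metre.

The local east axis at (φ, λ) is (−sin λ, cos λ, 0), so ΔE = −sin(11.5024°)·41.0 + cos(11.5024°)·292.5 = 278.45 m.
The local north axis is (−sin φ cos λ, −sin φ sin λ, cos φ), giving ΔN = -9.183 − 13.331 + 387.465 = 364.95 m.
Horizontal magnitude = √(ΔE² + ΔN²) = √(278.45² + 364.95²) = 459.05 m.

459 m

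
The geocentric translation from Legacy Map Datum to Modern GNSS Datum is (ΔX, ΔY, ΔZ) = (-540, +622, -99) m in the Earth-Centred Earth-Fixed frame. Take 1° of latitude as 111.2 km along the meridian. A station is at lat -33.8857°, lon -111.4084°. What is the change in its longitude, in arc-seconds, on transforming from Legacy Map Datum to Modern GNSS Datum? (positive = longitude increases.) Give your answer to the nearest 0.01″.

sin φ = -0.557538, cos φ = 0.830151, sin λ = -0.931002, cos λ = -0.365013.
East component: ΔE = −sin λ·ΔX + cos λ·ΔY = −(-0.931002)(-540) + (-0.365013)(622) = -729.78 m.
1° of latitude spans 111200 m; at latitude φ, 1° of longitude spans that × cos φ = 92312.8 m, so Δλ = -729.78 / 92312.8 × 3600 = -28.460″.

Δλ = -28.46″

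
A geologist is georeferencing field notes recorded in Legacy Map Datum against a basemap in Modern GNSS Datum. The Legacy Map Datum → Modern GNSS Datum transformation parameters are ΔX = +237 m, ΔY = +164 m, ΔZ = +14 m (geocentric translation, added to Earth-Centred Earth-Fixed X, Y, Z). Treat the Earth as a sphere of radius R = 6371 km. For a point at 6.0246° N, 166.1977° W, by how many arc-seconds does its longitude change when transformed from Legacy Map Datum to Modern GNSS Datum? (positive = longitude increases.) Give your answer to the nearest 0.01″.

Δλ = -3.34″

sin φ = 0.104955, cos φ = 0.994477, sin λ = -0.238572, cos λ = -0.971125.
East component: ΔE = −sin λ·ΔX + cos λ·ΔY = −(-0.238572)(237) + (-0.971125)(164) = -102.72 m.
1° of latitude spans πR/180 = 111195 m; at latitude φ, 1° of longitude spans that × cos φ = 110580.8 m, so Δλ = -102.72 / 110580.8 × 3600 = -3.344″.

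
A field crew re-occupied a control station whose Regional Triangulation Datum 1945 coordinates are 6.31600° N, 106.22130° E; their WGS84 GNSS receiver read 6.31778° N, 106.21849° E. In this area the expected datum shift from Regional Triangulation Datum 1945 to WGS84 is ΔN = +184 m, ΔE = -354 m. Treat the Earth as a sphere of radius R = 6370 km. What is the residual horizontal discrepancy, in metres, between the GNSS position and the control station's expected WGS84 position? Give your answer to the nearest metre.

46 m

Observed coordinate differences: Δφ = +0.00178°, Δλ = -0.00281°.
Converting to metres (1° lat = 111177 m, cos φ = 0.993930): observed ΔN = 197.9 m, observed ΔE = -310.5 m.
Subtracting the expected shift leaves a residual of 197.9 − (184) = 13.9 m north and -310.5 − (-354) = 43.5 m east.
Residual distance = √(13.9² + 43.5²) = 45.7 m.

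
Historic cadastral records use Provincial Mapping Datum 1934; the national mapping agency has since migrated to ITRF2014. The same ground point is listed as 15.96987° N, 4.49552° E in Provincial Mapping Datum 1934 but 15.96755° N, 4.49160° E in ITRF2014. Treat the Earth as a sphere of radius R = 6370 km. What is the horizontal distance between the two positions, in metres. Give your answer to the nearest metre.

Δφ = 15.96755° − 15.96987° = -0.00232°; Δλ = 4.49160° − 4.49552° = -0.00392°.
1° along a meridian = πR/180 = 111177 m.
ΔN = Δφ × 111177 = -257.9 m; ΔE = Δλ × 111177 × cos(15.96987°) = -0.00392 × 111177 × 0.961407 = -419.0 m.
Distance = √(ΔE² + ΔN²) = √((-419.0)² + (-257.9)²) = 492.0 m.

492 m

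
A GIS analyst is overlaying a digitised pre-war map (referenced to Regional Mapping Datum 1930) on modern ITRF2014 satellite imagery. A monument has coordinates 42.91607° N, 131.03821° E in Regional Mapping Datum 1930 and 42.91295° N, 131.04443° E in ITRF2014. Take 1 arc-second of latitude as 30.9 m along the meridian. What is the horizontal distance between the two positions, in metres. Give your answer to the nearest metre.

Δφ = 42.91295° − 42.91607° = -0.00312°; Δλ = 131.04443° − 131.03821° = +0.00622°.
1° of latitude = 3600 × 30.90 = 111240 m.
ΔN = Δφ × 111240 = -347.1 m; ΔE = Δλ × 111240 × cos(42.91607°) = +0.00622 × 111240 × 0.732352 = 506.7 m.
Distance = √(ΔE² + ΔN²) = √(506.7² + (-347.1)²) = 614.2 m.

614 m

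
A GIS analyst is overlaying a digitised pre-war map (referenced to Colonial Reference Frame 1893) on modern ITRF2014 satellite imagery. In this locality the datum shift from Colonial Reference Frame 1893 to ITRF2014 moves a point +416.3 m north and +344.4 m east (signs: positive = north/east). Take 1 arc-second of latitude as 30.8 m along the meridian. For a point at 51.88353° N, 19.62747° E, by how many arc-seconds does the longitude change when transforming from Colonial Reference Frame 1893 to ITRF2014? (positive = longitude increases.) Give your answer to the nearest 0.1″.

At latitude 51.88353°, cos φ = 0.617262.
1″ of longitude at this latitude = 30.80 × cos φ = 19.0117 m, so Δλ = 344.4 / 19.0117 = 18.115″.

Δλ = 18.1″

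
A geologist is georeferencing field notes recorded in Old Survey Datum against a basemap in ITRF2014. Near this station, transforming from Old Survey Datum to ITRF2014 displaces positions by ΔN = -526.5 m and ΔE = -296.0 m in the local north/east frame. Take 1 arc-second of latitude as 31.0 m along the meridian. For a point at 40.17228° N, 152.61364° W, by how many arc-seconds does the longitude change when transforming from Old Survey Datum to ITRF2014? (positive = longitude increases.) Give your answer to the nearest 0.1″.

Δλ = -12.5″

At latitude 40.17228°, cos φ = 0.764108.
1″ of longitude at this latitude = 31.00 × cos φ = 23.6874 m, so Δλ = -296.0 / 23.6874 = -12.496″.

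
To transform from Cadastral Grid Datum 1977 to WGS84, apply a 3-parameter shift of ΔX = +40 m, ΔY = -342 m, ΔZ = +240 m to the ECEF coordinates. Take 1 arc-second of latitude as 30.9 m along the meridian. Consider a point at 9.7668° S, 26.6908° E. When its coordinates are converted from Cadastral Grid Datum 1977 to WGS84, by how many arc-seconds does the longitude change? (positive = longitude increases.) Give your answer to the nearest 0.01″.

Δλ = -10.62″

sin φ = -0.169638, cos φ = 0.985506, sin λ = 0.449176, cos λ = 0.893444.
East component: ΔE = −sin λ·ΔX + cos λ·ΔY = −(0.449176)(40) + (0.893444)(-342) = -323.52 m.
1° of latitude spans 3600 × 30.90 = 111240 m; at latitude φ, 1° of longitude spans that × cos φ = 109627.7 m, so Δλ = -323.52 / 109627.7 × 3600 = -10.624″.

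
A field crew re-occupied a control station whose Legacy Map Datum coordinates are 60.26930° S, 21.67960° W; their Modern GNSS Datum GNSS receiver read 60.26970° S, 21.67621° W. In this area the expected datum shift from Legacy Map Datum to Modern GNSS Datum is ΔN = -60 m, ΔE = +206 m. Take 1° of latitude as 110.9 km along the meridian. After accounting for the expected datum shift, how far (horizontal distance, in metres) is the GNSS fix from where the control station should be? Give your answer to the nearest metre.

Observed coordinate differences: Δφ = -0.00040°, Δλ = +0.00339°.
Converting to metres (1° lat = 110900 m, cos φ = 0.495924): observed ΔN = -44.4 m, observed ΔE = 186.4 m.
Subtracting the expected shift leaves a residual of -44.4 − (-60) = 15.6 m north and 186.4 − (206) = -19.6 m east.
Residual distance = √(15.6² + (-19.6)²) = 25.0 m.

25 m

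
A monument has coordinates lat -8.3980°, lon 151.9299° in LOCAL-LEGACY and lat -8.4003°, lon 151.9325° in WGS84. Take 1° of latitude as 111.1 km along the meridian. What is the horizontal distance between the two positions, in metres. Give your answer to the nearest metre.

Δφ = -8.4003° − -8.3980° = -0.0023°; Δλ = 151.9325° − 151.9299° = +0.0026°.
ΔN = Δφ × 111100 = -255.5 m; ΔE = Δλ × 111100 × cos(-8.3980°) = +0.0026 × 111100 × 0.989277 = 285.8 m.
Distance = √(ΔE² + ΔN²) = √(285.8² + (-255.5)²) = 383.3 m.

383 m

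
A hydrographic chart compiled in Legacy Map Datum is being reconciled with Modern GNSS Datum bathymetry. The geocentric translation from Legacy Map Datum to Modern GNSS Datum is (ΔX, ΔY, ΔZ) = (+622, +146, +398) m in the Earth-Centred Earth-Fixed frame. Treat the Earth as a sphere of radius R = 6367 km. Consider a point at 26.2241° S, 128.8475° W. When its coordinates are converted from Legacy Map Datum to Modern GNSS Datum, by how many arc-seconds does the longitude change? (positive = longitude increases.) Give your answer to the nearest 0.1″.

sin φ = -0.441883, cos φ = 0.897073, sin λ = -0.778818, cos λ = -0.627250.
East component: ΔE = −sin λ·ΔX + cos λ·ΔY = −(-0.778818)(622) + (-0.627250)(146) = 392.85 m.
1° of latitude spans πR/180 = 111125 m; at latitude φ, 1° of longitude spans that × cos φ = 99687.3 m, so Δλ = 392.85 / 99687.3 × 3600 = 14.187″.

Δλ = 14.2″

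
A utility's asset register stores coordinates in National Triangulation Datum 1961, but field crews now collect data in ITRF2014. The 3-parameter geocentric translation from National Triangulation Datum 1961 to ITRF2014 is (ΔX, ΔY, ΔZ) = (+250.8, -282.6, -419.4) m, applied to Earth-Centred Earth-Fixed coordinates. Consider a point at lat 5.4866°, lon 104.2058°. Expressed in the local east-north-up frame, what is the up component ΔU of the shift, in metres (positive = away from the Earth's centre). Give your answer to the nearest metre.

The local up (radial) axis is (cos φ cos λ, cos φ sin λ, sin φ), giving ΔU = -61.266 − 272.703 − 40.100 = -374.07 m.

ΔU = -374 m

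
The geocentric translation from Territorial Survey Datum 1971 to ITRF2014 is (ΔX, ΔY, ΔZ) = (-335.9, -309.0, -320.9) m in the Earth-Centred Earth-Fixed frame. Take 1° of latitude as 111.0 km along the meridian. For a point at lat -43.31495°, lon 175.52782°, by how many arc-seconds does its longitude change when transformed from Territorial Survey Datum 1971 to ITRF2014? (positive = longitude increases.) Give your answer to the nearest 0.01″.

Δλ = 14.90″

sin φ = -0.686008, cos φ = 0.727594, sin λ = 0.077975, cos λ = -0.996955.
East component: ΔE = −sin λ·ΔX + cos λ·ΔY = −(0.077975)(-335.9) + (-0.996955)(-309.0) = 334.25 m.
1° of latitude spans 111000 m; at latitude φ, 1° of longitude spans that × cos φ = 80762.9 m, so Δλ = 334.25 / 80762.9 × 3600 = 14.899″.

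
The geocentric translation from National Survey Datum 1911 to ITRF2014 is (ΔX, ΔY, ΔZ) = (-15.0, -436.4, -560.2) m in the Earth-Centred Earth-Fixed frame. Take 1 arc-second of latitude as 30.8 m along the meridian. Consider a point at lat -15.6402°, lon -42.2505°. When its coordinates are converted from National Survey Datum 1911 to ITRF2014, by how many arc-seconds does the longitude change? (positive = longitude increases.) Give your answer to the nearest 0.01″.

sin φ = -0.269596, cos φ = 0.962974, sin λ = -0.672373, cos λ = 0.740212.
East component: ΔE = −sin λ·ΔX + cos λ·ΔY = −(-0.672373)(-15.0) + (0.740212)(-436.4) = -333.11 m.
1° of latitude spans 3600 × 30.80 = 110880 m; at latitude φ, 1° of longitude spans that × cos φ = 106774.5 m, so Δλ = -333.11 / 106774.5 × 3600 = -11.231″.

Δλ = -11.23″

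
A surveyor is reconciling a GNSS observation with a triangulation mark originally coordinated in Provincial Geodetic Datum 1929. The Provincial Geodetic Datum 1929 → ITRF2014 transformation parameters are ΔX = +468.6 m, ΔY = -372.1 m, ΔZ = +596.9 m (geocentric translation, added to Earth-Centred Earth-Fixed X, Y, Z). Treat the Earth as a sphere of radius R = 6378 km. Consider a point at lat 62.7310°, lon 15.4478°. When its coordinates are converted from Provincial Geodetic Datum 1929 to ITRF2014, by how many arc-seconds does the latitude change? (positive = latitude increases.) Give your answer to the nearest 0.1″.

sin φ = 0.888865, cos φ = 0.458169, sin λ = 0.266360, cos λ = 0.963874.
North component: ΔN = −sin φ cos λ·ΔX − sin φ sin λ·ΔY + cos φ·ΔZ = −(0.888865)(0.963874)(468.6) − (0.888865)(0.266360)(-372.1) + (0.458169)(596.9) = -39.90 m.
1° of latitude spans πR/180 = 111317 m, so Δφ = -39.90 / 111317 × 3600 = -1.290″.

Δφ = -1.3″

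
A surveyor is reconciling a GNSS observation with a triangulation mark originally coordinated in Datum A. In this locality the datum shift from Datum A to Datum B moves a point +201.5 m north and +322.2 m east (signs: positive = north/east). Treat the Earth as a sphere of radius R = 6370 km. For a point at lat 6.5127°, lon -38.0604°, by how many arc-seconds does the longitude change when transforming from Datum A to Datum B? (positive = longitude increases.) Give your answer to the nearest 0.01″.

At latitude 6.5127°, cos φ = 0.993547.
One radian of longitude at latitude φ spans R cos φ, so Δλ = ΔE / (R cos φ) = 322.2 / (6370000 × 0.993547) = 5.0909e-05 rad = 10.501″.

Δλ = 10.50″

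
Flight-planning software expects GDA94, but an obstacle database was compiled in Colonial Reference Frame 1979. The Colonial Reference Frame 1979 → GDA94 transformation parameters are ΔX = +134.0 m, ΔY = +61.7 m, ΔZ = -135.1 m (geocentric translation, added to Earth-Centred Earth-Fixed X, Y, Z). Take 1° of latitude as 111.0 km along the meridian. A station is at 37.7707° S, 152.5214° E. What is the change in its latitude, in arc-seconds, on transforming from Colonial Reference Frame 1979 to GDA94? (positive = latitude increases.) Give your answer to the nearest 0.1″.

Δφ = -5.3″

sin φ = -0.612503, cos φ = 0.790468, sin λ = 0.461417, cos λ = -0.887183.
North component: ΔN = −sin φ cos λ·ΔX − sin φ sin λ·ΔY + cos φ·ΔZ = −(-0.612503)(-0.887183)(134.0) − (-0.612503)(0.461417)(61.7) + (0.790468)(-135.1) = -162.17 m.
1° of latitude spans 111000 m, so Δφ = -162.17 / 111000 × 3600 = -5.260″.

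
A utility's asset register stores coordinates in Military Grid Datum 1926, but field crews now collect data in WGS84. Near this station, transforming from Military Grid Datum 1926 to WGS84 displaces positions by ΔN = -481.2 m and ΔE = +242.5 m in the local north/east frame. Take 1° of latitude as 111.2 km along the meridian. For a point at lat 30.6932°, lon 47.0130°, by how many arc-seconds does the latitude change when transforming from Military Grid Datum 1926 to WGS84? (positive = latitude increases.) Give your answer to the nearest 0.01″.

1° of latitude = 111.2 km, so Δφ = -481.2 / 111200 = -0.0043273° = -15.578″.

Δφ = -15.58″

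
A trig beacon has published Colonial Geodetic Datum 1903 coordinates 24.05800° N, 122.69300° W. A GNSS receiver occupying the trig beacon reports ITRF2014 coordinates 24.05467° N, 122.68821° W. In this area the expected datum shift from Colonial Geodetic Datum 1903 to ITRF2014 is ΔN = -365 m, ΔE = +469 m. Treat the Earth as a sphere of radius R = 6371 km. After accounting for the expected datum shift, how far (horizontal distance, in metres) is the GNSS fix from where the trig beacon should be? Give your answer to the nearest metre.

18 m

Observed coordinate differences: Δφ = -0.00333°, Δλ = +0.00479°.
Converting to metres (1° lat = 111195 m, cos φ = 0.913133): observed ΔN = -370.3 m, observed ΔE = 486.4 m.
Subtracting the expected shift leaves a residual of -370.3 − (-365) = -5.3 m north and 486.4 − (469) = 17.4 m east.
Residual distance = √((-5.3)² + 17.4²) = 18.1 m.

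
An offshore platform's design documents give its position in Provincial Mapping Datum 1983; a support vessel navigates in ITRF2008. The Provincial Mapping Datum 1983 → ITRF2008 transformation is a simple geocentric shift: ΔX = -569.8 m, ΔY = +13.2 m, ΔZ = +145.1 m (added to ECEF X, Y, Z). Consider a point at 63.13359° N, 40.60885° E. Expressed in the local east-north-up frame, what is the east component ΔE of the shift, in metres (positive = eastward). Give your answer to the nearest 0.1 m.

ΔE = 380.9 m

At φ = 63.13359°, λ = 40.60885°: sin φ = 0.892063, cos φ = 0.451912, sin λ = 0.650891, cos λ = 0.759171.
ΔE = −sin λ·ΔX + cos λ·ΔY = −(0.650891)·(-569.8) + (0.759171)·(13.2) = 380.90 m.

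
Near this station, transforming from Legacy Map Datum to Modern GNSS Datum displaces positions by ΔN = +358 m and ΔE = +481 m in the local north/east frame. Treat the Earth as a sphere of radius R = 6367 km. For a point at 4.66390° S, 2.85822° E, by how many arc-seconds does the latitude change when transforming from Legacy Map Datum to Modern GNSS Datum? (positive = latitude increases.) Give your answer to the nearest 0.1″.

Δφ = 11.6″

On a sphere of radius R, 1 rad of latitude = R, so Δφ = ΔN / R = 358.0 / 6367000 = 5.6227e-05 rad = 11.598″.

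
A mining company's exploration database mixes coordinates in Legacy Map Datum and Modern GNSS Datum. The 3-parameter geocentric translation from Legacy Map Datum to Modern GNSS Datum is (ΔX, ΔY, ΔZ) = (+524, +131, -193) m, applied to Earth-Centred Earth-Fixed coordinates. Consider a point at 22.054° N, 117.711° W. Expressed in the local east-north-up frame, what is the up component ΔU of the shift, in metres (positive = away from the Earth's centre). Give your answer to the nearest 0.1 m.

The local up (radial) axis is (cos φ cos λ, cos φ sin λ, sin φ), giving ΔU = -225.837 − 107.489 − 72.468 = -405.79 m.

ΔU = -405.8 m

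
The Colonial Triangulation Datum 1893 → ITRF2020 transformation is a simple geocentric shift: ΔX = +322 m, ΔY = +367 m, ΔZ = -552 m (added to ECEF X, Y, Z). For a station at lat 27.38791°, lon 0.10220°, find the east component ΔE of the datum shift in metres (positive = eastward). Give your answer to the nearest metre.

ΔE = 366 m

At φ = 27.38791°, λ = 0.10220°: sin φ = 0.460012, cos φ = 0.887912, sin λ = 0.001784, cos λ = 0.999998.
ΔE = −sin λ·ΔX + cos λ·ΔY = −(0.001784)·(322) + (0.999998)·(367) = 366.43 m.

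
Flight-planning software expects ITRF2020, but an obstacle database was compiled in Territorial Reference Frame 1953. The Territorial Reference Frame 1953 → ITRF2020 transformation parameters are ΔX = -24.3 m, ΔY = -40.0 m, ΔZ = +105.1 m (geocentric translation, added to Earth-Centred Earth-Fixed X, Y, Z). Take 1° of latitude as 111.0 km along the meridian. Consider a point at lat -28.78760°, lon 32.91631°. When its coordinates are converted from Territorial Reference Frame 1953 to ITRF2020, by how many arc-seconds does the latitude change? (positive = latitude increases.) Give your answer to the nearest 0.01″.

sin φ = -0.481564, cos φ = 0.876411, sin λ = 0.543413, cos λ = 0.839465.
North component: ΔN = −sin φ cos λ·ΔX − sin φ sin λ·ΔY + cos φ·ΔZ = −(-0.481564)(0.839465)(-24.3) − (-0.481564)(0.543413)(-40.0) + (0.876411)(105.1) = 71.82 m.
1° of latitude spans 111000 m, so Δφ = 71.82 / 111000 × 3600 = 2.329″.

Δφ = 2.33″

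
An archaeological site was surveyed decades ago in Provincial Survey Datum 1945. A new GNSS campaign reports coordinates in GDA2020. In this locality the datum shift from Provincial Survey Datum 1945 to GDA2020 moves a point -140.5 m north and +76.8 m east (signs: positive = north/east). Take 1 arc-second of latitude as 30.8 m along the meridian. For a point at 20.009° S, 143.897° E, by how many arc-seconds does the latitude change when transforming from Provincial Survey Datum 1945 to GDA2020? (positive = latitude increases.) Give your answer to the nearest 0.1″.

1″ of latitude = 30.80 m, so Δφ = -140.5 / 30.80 = -4.562″.

Δφ = -4.6″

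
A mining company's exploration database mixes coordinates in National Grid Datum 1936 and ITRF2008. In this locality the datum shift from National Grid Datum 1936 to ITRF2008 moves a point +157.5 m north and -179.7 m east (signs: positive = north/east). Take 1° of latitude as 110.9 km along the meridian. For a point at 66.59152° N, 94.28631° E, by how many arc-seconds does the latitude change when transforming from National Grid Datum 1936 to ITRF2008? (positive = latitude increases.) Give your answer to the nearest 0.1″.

Δφ = 5.1″

1° of latitude = 110.9 km, so Δφ = 157.5 / 110900 = 0.0014202° = 5.113″.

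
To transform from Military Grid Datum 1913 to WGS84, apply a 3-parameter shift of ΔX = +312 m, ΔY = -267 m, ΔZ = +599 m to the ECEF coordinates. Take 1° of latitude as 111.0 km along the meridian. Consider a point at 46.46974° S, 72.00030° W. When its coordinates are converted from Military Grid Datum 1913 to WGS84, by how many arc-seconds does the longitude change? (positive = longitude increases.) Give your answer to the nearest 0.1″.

Δλ = 10.1″

sin φ = -0.725011, cos φ = 0.688738, sin λ = -0.951058, cos λ = 0.309012.
East component: ΔE = −sin λ·ΔX + cos λ·ΔY = −(-0.951058)(312) + (0.309012)(-267) = 214.22 m.
1° of latitude spans 111000 m; at latitude φ, 1° of longitude spans that × cos φ = 76449.9 m, so Δλ = 214.22 / 76449.9 × 3600 = 10.088″.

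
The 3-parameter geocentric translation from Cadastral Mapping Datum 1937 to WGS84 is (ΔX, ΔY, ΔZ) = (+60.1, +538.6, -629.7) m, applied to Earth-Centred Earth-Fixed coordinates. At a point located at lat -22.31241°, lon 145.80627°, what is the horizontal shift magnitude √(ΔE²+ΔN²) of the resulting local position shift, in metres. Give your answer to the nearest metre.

The local east axis at (φ, λ) is (−sin λ, cos λ, 0), so ΔE = −sin(145.80627°)·60.1 + cos(145.80627°)·538.6 = -479.27 m.
The local north axis is (−sin φ cos λ, −sin φ sin λ, cos φ), giving ΔN = -18.873 + 114.918 − 582.553 = -486.51 m.
Horizontal magnitude = √(ΔE² + ΔN²) = √((-479.27)² + (-486.51)²) = 682.93 m.

683 m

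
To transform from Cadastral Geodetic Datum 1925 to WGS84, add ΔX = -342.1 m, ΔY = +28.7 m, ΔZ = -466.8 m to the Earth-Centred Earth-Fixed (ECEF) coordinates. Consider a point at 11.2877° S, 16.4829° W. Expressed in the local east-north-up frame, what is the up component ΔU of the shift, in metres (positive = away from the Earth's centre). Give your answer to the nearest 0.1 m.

ΔU = -238.3 m

At φ = -11.2877°, λ = -16.4829°: sin φ = -0.195736, cos φ = 0.980657, sin λ = -0.283729, cos λ = 0.958904.
ΔU = cos φ cos λ·ΔX + cos φ sin λ·ΔY + sin φ·ΔZ = (0.980657)(0.958904)(-342.1) + (0.980657)(-0.283729)(28.7) + (-0.195736)(-466.8) = -238.31 m.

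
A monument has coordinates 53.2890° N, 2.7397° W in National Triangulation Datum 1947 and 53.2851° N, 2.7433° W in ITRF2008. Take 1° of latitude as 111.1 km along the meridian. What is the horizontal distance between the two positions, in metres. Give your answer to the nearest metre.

495 m

Δφ = 53.2851° − 53.2890° = -0.0039°; Δλ = -2.7433° − -2.7397° = -0.0036°.
ΔN = Δφ × 111100 = -433.3 m; ΔE = Δλ × 111100 × cos(53.2890°) = -0.0036 × 111100 × 0.597779 = -239.1 m.
Distance = √(ΔE² + ΔN²) = √((-239.1)² + (-433.3)²) = 494.9 m.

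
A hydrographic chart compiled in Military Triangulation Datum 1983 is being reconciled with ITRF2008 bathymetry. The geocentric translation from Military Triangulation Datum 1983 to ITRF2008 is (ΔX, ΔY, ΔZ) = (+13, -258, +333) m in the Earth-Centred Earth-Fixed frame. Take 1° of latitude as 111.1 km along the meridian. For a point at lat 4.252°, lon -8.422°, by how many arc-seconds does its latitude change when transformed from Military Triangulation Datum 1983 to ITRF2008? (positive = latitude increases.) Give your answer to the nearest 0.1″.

sin φ = 0.074143, cos φ = 0.997248, sin λ = -0.146463, cos λ = 0.989216.
North component: ΔN = −sin φ cos λ·ΔX − sin φ sin λ·ΔY + cos φ·ΔZ = −(0.074143)(0.989216)(13) − (0.074143)(-0.146463)(-258) + (0.997248)(333) = 328.33 m.
1° of latitude spans 111100 m, so Δφ = 328.33 / 111100 × 3600 = 10.639″.

Δφ = 10.6″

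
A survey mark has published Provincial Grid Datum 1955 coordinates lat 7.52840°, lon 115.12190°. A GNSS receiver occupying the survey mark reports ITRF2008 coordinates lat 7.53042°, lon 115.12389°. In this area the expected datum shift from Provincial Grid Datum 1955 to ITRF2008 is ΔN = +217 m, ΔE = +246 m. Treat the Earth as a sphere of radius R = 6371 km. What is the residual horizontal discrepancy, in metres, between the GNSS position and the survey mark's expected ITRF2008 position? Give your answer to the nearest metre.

28 m

Observed coordinate differences: Δφ = +0.00202°, Δλ = +0.00199°.
Converting to metres (1° lat = 111195 m, cos φ = 0.991380): observed ΔN = 224.6 m, observed ΔE = 219.4 m.
Subtracting the expected shift leaves a residual of 224.6 − (217) = 7.6 m north and 219.4 − (246) = -26.6 m east.
Residual distance = √(7.6² + (-26.6)²) = 27.7 m.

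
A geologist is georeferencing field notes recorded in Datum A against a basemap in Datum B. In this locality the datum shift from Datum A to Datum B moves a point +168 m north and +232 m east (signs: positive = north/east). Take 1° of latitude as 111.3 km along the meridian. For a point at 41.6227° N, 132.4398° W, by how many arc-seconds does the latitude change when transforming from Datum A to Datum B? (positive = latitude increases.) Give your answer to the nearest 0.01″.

Δφ = 5.43″

1° of latitude = 111.3 km, so Δφ = 168.0 / 111300 = 0.0015094° = 5.434″.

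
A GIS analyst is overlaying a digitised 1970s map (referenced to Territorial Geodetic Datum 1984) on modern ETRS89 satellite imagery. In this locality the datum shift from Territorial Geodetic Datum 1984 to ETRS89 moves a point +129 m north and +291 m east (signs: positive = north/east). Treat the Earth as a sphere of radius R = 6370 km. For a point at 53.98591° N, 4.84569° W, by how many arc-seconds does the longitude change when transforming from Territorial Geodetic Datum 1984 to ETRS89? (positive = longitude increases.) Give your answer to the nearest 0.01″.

Δλ = 16.03″

At latitude 53.98591°, cos φ = 0.587984.
One radian of longitude at latitude φ spans R cos φ, so Δλ = ΔE / (R cos φ) = 291.0 / (6370000 × 0.587984) = 7.7694e-05 rad = 16.026″.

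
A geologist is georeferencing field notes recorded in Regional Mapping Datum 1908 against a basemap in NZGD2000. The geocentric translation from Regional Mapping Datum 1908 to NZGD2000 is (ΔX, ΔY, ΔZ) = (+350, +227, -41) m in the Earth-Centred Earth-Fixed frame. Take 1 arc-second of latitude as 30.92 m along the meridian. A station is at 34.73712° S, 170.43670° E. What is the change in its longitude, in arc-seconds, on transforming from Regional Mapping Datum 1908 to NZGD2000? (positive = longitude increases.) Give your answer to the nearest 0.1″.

Δλ = -11.1″

sin φ = -0.569812, cos φ = 0.821775, sin λ = 0.166137, cos λ = -0.986103.
East component: ΔE = −sin λ·ΔX + cos λ·ΔY = −(0.166137)(350) + (-0.986103)(227) = -281.99 m.
1° of latitude spans 3600 × 30.92 = 111312 m; at latitude φ, 1° of longitude spans that × cos φ = 91473.4 m, so Δλ = -281.99 / 91473.4 × 3600 = -11.098″.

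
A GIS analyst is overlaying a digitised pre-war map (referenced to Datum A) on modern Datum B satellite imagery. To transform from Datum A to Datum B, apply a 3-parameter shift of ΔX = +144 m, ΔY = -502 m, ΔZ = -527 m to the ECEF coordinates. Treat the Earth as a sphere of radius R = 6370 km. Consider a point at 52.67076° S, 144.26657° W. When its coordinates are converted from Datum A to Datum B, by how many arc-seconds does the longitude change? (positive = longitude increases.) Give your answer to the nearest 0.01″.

Δλ = 26.25″

sin φ = -0.795164, cos φ = 0.606394, sin λ = -0.584015, cos λ = -0.811743.
East component: ΔE = −sin λ·ΔX + cos λ·ΔY = −(-0.584015)(144) + (-0.811743)(-502) = 491.59 m.
1° of latitude spans πR/180 = 111177 m; at latitude φ, 1° of longitude spans that × cos φ = 67417.4 m, so Δλ = 491.59 / 67417.4 × 3600 = 26.250″.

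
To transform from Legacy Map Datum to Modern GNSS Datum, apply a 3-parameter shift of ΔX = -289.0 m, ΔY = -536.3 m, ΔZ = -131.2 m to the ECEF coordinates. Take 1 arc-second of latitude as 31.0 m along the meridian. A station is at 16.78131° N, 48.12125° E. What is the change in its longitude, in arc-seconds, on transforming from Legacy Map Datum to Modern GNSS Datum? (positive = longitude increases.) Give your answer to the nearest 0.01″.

Δλ = -4.81″

sin φ = 0.288720, cos φ = 0.957414, sin λ = 0.744559, cos λ = 0.667556.
East component: ΔE = −sin λ·ΔX + cos λ·ΔY = −(0.744559)(-289.0) + (0.667556)(-536.3) = -142.83 m.
1° of latitude spans 3600 × 31.00 = 111600 m; at latitude φ, 1° of longitude spans that × cos φ = 106847.4 m, so Δλ = -142.83 / 106847.4 × 3600 = -4.812″.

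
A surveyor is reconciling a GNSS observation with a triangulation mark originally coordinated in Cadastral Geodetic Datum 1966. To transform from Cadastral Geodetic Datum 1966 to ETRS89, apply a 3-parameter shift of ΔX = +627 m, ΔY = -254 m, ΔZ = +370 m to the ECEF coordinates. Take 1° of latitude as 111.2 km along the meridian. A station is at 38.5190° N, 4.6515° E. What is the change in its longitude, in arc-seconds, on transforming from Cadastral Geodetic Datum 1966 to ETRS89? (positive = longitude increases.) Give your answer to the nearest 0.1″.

sin φ = 0.622774, cos φ = 0.782402, sin λ = 0.081095, cos λ = 0.996706.
East component: ΔE = −sin λ·ΔX + cos λ·ΔY = −(0.081095)(627) + (0.996706)(-254) = -304.01 m.
1° of latitude spans 111200 m; at latitude φ, 1° of longitude spans that × cos φ = 87003.1 m, so Δλ = -304.01 / 87003.1 × 3600 = -12.579″.

Δλ = -12.6″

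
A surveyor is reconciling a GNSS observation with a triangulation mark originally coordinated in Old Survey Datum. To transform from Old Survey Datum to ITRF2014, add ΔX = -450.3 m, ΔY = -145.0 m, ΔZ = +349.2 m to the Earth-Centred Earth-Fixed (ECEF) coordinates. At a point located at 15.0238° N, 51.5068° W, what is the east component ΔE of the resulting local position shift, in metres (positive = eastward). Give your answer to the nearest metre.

ΔE = -443 m

At φ = 15.0238°, λ = -51.5068°: sin φ = 0.259220, cos φ = 0.965818, sin λ = -0.782682, cos λ = 0.622422.
ΔE = −sin λ·ΔX + cos λ·ΔY = −(-0.782682)·(-450.3) + (0.622422)·(-145.0) = -442.69 m.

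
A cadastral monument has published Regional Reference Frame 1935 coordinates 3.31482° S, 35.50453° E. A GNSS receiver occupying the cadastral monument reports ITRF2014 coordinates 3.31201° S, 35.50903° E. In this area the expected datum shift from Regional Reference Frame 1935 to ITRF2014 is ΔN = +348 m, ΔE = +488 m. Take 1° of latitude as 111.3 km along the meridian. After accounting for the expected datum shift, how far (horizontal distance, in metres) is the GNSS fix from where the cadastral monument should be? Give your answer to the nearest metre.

Observed coordinate differences: Δφ = +0.00281°, Δλ = +0.00450°.
Converting to metres (1° lat = 111300 m, cos φ = 0.998327): observed ΔN = 312.8 m, observed ΔE = 500.0 m.
Subtracting the expected shift leaves a residual of 312.8 − (348) = -35.2 m north and 500.0 − (488) = 12.0 m east.
Residual distance = √((-35.2)² + 12.0²) = 37.2 m.

37 m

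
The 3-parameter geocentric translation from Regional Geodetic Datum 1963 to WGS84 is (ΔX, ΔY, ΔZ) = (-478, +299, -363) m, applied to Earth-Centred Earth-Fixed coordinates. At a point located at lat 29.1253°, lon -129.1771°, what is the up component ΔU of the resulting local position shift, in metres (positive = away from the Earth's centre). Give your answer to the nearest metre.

ΔU = -115 m

At φ = 29.1253°, λ = -129.1771°: sin φ = 0.486721, cos φ = 0.873557, sin λ = -0.775197, cos λ = -0.631720.
ΔU = cos φ cos λ·ΔX + cos φ sin λ·ΔY + sin φ·ΔZ = (0.873557)(-0.631720)(-478) + (0.873557)(-0.775197)(299) + (0.486721)(-363) = -115.38 m.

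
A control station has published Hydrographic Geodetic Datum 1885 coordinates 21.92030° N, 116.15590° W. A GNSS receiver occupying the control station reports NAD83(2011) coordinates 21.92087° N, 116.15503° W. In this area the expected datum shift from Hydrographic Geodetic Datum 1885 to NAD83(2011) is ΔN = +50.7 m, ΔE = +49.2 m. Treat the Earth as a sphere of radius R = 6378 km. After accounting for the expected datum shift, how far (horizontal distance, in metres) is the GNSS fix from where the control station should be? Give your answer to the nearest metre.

43 m

Observed coordinate differences: Δφ = +0.00057°, Δλ = +0.00087°.
Converting to metres (1° lat = 111317 m, cos φ = 0.927704): observed ΔN = 63.5 m, observed ΔE = 89.8 m.
Subtracting the expected shift leaves a residual of 63.5 − (50.7) = 12.8 m north and 89.8 − (49.2) = 40.6 m east.
Residual distance = √(12.8² + 40.6²) = 42.6 m.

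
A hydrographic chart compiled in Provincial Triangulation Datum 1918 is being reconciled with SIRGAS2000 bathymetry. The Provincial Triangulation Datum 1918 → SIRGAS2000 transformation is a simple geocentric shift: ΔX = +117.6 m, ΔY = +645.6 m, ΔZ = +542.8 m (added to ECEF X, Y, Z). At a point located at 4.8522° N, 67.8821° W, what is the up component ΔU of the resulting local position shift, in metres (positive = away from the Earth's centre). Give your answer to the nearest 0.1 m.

The local up (radial) axis is (cos φ cos λ, cos φ sin λ, sin φ), giving ΔU = 44.119 − 595.948 + 45.913 = -505.92 m.

ΔU = -505.9 m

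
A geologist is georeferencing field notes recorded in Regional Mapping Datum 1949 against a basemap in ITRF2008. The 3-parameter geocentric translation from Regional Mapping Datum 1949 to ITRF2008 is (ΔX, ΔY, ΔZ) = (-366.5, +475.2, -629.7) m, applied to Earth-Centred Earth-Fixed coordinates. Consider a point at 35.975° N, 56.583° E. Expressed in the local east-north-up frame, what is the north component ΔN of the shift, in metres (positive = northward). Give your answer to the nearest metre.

ΔN = -624 m

The local north axis is (−sin φ cos λ, −sin φ sin λ, cos φ), giving ΔN = 118.568 − 233.000 − 509.599 = -624.03 m.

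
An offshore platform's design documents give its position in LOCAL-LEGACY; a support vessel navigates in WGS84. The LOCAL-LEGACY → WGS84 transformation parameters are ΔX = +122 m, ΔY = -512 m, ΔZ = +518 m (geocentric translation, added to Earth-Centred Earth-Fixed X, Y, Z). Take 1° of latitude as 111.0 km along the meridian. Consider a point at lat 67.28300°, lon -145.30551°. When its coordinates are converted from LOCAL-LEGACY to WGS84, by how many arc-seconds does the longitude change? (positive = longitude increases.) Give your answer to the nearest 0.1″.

sin φ = 0.922424, cos φ = 0.386180, sin λ = -0.569200, cos λ = -0.822199.
East component: ΔE = −sin λ·ΔX + cos λ·ΔY = −(-0.569200)(122) + (-0.822199)(-512) = 490.41 m.
1° of latitude spans 111000 m; at latitude φ, 1° of longitude spans that × cos φ = 42866.0 m, so Δλ = 490.41 / 42866.0 × 3600 = 41.186″.

Δλ = 41.2″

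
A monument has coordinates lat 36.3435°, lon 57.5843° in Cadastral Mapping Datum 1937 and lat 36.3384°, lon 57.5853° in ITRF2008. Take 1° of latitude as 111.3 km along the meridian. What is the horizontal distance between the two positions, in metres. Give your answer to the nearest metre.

Δφ = 36.3384° − 36.3435° = -0.0051°; Δλ = 57.5853° − 57.5843° = +0.0010°.
ΔN = Δφ × 111300 = -567.6 m; ΔE = Δλ × 111300 × cos(36.3435°) = +0.0010 × 111300 × 0.805479 = 89.6 m.
Distance = √(ΔE² + ΔN²) = √(89.6² + (-567.6)²) = 574.7 m.

575 m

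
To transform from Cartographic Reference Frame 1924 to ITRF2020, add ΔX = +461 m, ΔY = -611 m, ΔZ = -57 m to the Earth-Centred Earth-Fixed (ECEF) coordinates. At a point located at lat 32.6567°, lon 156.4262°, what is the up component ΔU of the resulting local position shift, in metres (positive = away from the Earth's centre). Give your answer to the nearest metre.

At φ = 32.6567°, λ = 156.4262°: sin φ = 0.539604, cos φ = 0.841919, sin λ = 0.399930, cos λ = -0.916546.
ΔU = cos φ cos λ·ΔX + cos φ sin λ·ΔY + sin φ·ΔZ = (0.841919)(-0.916546)(461) + (0.841919)(0.399930)(-611) + (0.539604)(-57) = -592.22 m.

ΔU = -592 m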